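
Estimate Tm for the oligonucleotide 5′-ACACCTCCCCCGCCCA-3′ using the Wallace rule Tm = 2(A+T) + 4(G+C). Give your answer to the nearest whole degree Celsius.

Base counts: A=3, T=1, G=1, C=11 (length 16).
Tm = 2·(3+1) + 4·(1+11) = 2·4 + 4·12 = 8 + 48 = 56°C.

56°C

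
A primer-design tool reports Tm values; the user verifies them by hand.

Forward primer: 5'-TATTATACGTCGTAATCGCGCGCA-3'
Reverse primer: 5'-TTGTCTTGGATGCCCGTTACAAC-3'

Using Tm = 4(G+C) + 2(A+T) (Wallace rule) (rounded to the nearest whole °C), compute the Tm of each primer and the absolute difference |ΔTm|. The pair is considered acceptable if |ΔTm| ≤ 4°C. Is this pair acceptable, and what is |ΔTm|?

Forward: A=6 T=7 G=5 C=6 → Tm = 2·13 + 4·11 = 70°C.
Reverse: A=4 T=8 G=5 C=6 → Tm = 2·12 + 4·11 = 68°C.
|ΔTm| = |70 − 68| = 2°C, ≤ 4°C.

|ΔTm| = 2°C; the pair is acceptable.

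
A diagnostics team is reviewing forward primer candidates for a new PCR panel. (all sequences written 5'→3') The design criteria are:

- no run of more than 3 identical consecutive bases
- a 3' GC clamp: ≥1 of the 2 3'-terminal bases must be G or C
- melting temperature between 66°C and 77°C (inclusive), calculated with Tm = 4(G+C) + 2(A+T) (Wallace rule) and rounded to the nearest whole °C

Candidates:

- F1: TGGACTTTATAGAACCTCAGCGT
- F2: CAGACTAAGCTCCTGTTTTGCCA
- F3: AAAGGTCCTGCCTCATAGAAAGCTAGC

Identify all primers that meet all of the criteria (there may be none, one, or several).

F1 (23 nt, A=6 T=7 G=5 C=5): longest run = 3 ✓; 3' end GT has 1 G/C ✓; Tm = 2·13 + 4·10 = 66°C ✓ — passes.
F2 (23 nt, A=5 T=7 G=4 C=7): longest run = 4, exceeds 3 ✗; 3' end CA has 1 G/C ✓; Tm = 2·12 + 4·11 = 68°C ✓ — fails.
F3 (27 nt, A=9 T=5 G=6 C=7): longest run = 3 ✓; 3' end GC has 2 G/C ✓; Tm = 2·14 + 4·13 = 80°C, outside 66–77°C ✗ — fails.

F1 only.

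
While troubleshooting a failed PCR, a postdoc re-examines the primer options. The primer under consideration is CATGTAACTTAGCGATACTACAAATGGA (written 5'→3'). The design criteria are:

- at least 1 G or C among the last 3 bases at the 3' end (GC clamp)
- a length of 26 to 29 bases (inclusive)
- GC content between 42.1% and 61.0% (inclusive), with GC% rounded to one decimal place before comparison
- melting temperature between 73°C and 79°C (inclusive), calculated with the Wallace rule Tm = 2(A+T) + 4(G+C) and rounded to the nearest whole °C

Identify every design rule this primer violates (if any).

Base counts: A=11, T=7, G=5, C=5 (length 28).
GC clamp: 3' end GGA has 2 G/C ✓
length: length 28 ✓
GC content: GC 10/28 = 35.7%, outside 42.1–61.0% ✗
Tm: Tm = 2·18 + 4·10 = 76°C ✓

Fails: GC content.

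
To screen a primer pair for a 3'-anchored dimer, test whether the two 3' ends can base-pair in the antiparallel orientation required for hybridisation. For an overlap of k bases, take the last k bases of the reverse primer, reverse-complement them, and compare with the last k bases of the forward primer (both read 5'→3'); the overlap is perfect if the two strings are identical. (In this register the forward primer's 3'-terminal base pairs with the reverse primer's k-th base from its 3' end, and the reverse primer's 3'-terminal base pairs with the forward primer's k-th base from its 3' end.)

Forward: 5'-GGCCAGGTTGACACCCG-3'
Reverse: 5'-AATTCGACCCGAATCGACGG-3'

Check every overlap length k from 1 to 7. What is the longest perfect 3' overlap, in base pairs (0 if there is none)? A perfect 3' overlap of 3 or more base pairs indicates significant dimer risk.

Longest perfect overlap: 3 complementary base pairs; significant dimer risk (threshold 3).

Last 7 bases (5'→3') — forward …ACACCCG, reverse …TCGACGG.
Reverse complement of the reverse primer's last 7 bases: CCGTCGA; its first k bases are the reverse complement of the reverse primer's last k bases, so a perfect k-base overlap needs the forward primer's last k bases to equal them.
Comparing (forward last k vs required): k=1: G vs C ✗; k=2: CG vs CC ✗; k=3: CCG vs CCG ✓; k=4: CCCG vs CCGT ✗; k=5: ACCCG vs CCGTC ✗; k=6: CACCCG vs CCGTCG ✗; k=7: ACACCCG vs CCGTCGA ✗.
Only k = 3 is perfect, so the longest perfect 3' overlap is 3.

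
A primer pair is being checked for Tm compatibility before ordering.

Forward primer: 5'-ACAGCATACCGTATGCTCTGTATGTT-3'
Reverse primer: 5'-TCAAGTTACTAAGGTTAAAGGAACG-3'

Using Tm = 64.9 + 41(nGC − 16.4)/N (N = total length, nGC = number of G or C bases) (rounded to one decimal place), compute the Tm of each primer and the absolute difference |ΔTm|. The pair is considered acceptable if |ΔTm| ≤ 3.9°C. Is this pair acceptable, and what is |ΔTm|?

Forward: G+C = 11, N = 26 → Tm = 64.9 + 41·(11 − 16.4)/26 = 56.4°C.
Reverse: G+C = 9, N = 25 → Tm = 64.9 + 41·(9 − 16.4)/25 = 52.8°C.
|ΔTm| = |56.4 − 52.8| = 3.6°C, ≤ 3.9°C.

|ΔTm| = 3.6°C; the pair is acceptable.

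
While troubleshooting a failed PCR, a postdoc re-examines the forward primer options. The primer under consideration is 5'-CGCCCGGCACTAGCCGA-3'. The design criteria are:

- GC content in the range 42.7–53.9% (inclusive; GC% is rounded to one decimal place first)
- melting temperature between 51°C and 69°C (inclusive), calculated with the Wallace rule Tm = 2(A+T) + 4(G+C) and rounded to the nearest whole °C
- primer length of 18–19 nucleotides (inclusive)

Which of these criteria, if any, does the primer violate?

Fails: GC content, length.

Base counts: A=3, T=1, G=5, C=8 (length 17).
GC content: GC 13/17 = 76.5%, outside 42.7–53.9% ✗
Tm: Tm = 2·4 + 4·13 = 60°C ✓
length: length 17, outside 18–19 ✗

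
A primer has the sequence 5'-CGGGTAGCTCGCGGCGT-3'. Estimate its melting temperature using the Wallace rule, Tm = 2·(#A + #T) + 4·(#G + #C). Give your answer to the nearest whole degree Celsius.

Base counts: A=1, T=3, G=8, C=5 (length 17).
Tm = 2·(1+3) + 4·(8+5) = 2·4 + 4·13 = 8 + 52 = 60°C.

60°C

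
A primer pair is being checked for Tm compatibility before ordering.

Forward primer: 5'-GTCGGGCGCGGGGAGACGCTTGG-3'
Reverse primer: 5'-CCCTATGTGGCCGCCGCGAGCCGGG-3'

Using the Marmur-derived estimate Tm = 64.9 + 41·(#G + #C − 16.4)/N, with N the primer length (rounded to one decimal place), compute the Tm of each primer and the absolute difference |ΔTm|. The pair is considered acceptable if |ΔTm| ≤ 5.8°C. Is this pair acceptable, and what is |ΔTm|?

Forward: G+C = 18, N = 23 → Tm = 64.9 + 41·(18 − 16.4)/23 = 67.8°C.
Reverse: G+C = 20, N = 25 → Tm = 64.9 + 41·(20 − 16.4)/25 = 70.8°C.
|ΔTm| = |67.8 − 70.8| = 3.0°C, ≤ 5.8°C.

|ΔTm| = 3.0°C; the pair is acceptable.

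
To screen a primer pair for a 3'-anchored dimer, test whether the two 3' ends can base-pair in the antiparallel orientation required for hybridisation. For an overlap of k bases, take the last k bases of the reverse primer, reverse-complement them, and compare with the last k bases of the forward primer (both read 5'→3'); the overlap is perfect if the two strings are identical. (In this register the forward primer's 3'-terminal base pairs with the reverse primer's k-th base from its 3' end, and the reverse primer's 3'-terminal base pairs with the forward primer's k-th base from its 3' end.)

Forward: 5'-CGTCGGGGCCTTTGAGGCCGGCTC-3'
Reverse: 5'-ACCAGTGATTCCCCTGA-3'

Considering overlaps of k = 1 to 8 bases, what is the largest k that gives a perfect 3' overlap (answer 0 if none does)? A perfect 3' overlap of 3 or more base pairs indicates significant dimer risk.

Last 8 bases (5'→3') — forward …GCCGGCTC, reverse …TCCCCTGA.
Reverse complement of the reverse primer's last 8 bases: TCAGGGGA; its first k bases are the reverse complement of the reverse primer's last k bases, so a perfect k-base overlap needs the forward primer's last k bases to equal them.
Comparing (forward last k vs required): k=1: C vs T ✗; k=2: TC vs TC ✓; k=3: CTC vs TCA ✗; k=4: GCTC vs TCAG ✗; k=5: GGCTC vs TCAGG ✗; k=6: CGGCTC vs TCAGGG ✗; k=7: CCGGCTC vs TCAGGGG ✗; k=8: GCCGGCTC vs TCAGGGGA ✗.
Only k = 2 is perfect, so the longest perfect 3' overlap is 2.

Longest perfect overlap: 2 complementary base pairs; below the dimer-risk threshold (threshold 3).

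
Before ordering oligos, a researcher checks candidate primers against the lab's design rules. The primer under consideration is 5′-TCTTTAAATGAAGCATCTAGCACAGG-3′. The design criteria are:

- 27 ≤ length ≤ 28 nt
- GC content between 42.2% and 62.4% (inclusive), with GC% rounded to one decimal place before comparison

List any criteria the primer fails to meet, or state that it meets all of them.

Fails: length, GC content.

Base counts: A=9, T=7, G=5, C=5 (length 26).
length: length 26, outside 27–28 ✗
GC content: GC 10/26 = 38.5%, outside 42.2–62.4% ✗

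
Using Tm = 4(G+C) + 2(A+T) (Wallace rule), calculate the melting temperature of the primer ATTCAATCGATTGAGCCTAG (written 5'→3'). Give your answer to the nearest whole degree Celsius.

Base counts: A=6, T=6, G=4, C=4 (length 20).
Tm = 2·(6+6) + 4·(4+4) = 2·12 + 4·8 = 24 + 32 = 56°C.

56°C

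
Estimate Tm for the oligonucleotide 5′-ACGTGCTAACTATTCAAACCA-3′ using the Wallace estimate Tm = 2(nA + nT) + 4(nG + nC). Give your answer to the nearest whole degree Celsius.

Base counts: A=8, T=5, G=2, C=6 (length 21).
Tm = 2·(8+5) + 4·(2+6) = 2·13 + 4·8 = 26 + 32 = 58°C.

58°C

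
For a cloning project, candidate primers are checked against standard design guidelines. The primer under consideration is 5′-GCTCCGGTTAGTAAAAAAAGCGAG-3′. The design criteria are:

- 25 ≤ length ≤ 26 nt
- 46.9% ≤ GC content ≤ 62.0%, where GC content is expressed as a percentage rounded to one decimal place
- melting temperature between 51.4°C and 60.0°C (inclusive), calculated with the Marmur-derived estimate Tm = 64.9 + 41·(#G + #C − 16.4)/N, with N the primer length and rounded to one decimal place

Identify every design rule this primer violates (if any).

Base counts: A=9, T=4, G=7, C=4 (length 24).
length: length 24, outside 25–26 ✗
GC content: GC 11/24 = 45.8%, outside 46.9–62.0% ✗
Tm: Tm = 64.9 + 41·(11 − 16.4)/24 = 55.7°C ✓

Fails: length, GC content.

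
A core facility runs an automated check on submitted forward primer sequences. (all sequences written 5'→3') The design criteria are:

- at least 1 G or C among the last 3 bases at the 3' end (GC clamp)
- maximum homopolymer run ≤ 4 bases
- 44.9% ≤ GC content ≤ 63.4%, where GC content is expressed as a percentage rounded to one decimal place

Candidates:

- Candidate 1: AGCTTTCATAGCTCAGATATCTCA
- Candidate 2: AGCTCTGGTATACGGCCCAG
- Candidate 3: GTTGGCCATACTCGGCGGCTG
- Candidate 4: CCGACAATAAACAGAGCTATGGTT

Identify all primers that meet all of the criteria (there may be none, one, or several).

Candidate 1 (24 nt, A=7 T=8 G=3 C=6): 3' end TCA has 1 G/C ✓; longest run = 3 ✓; GC 9/24 = 37.5%, outside 44.9–63.4% ✗ — fails.
Candidate 2 (20 nt, A=4 T=4 G=6 C=6): 3' end CAG has 2 G/C ✓; longest run = 3 ✓; GC 12/20 = 60.0% ✓ — passes.
Candidate 3 (21 nt, A=2 T=5 G=8 C=6): 3' end CTG has 2 G/C ✓; longest run = 2 ✓; GC 14/21 = 66.7%, outside 44.9–63.4% ✗ — fails.
Candidate 4 (24 nt, A=9 T=5 G=5 C=5): 3' end GTT has 1 G/C ✓; longest run = 3 ✓; GC 10/24 = 41.7%, outside 44.9–63.4% ✗ — fails.

Candidate 2 only.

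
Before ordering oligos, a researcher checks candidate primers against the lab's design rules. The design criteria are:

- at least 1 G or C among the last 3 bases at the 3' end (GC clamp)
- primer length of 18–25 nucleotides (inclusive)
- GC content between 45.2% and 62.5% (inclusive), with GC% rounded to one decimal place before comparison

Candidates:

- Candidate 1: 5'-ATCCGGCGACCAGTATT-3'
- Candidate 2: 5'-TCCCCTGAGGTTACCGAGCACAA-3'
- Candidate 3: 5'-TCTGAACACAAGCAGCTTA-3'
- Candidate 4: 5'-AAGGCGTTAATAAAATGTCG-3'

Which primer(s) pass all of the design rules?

Candidate 2 only.

Candidate 1 (17 nt, A=4 T=4 G=4 C=5): 3' end ATT has 0 G/C, need ≥1 ✗; length 17, outside 18–25 ✗; GC 9/17 = 52.9% ✓ — fails.
Candidate 2 (23 nt, A=6 T=4 G=5 C=8): 3' end CAA has 1 G/C ✓; length 23 ✓; GC 13/23 = 56.5% ✓ — passes.
Candidate 3 (19 nt, A=7 T=4 G=3 C=5): 3' end TTA has 0 G/C, need ≥1 ✗; length 19 ✓; GC 8/19 = 42.1%, outside 45.2–62.5% ✗ — fails.
Candidate 4 (20 nt, A=8 T=5 G=5 C=2): 3' end TCG has 2 G/C ✓; length 20 ✓; GC 7/20 = 35.0%, outside 45.2–62.5% ✗ — fails.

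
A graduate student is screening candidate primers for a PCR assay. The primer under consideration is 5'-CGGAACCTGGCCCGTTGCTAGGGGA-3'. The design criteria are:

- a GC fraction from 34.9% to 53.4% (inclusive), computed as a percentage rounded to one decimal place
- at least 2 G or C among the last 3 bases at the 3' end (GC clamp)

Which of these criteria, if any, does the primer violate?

Base counts: A=4, T=4, G=10, C=7 (length 25).
GC content: GC 17/25 = 68.0%, outside 34.9–53.4% ✗
GC clamp: 3' end GGA has 2 G/C ✓

Fails: GC content.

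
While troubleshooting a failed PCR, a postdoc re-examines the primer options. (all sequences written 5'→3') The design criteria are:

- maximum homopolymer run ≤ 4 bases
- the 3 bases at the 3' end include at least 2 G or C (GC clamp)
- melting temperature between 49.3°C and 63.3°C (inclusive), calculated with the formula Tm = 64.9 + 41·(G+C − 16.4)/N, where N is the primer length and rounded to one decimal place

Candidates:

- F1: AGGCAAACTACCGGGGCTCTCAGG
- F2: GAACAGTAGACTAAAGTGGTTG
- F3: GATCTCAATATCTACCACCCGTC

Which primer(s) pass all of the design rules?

F1 (24 nt, A=6 T=3 G=8 C=7): longest run = 4 ✓; 3' end AGG has 2 G/C ✓; Tm = 64.9 + 41·(15 − 16.4)/24 = 62.5°C ✓ — passes.
F2 (22 nt, A=8 T=5 G=7 C=2): longest run = 3 ✓; 3' end TTG has 1 G/C, need ≥2 ✗; Tm = 64.9 + 41·(9 − 16.4)/22 = 51.1°C ✓ — fails.
F3 (23 nt, A=6 T=6 G=2 C=9): longest run = 3 ✓; 3' end GTC has 2 G/C ✓; Tm = 64.9 + 41·(11 − 16.4)/23 = 55.3°C ✓ — passes.

F1 and F3.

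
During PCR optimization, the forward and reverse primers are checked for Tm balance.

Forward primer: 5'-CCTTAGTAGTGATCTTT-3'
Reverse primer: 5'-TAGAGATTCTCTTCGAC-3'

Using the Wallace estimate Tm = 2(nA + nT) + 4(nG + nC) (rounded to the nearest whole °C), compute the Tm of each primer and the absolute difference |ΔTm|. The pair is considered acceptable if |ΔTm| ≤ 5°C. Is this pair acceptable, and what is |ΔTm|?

|ΔTm| = 2°C; the pair is acceptable.

Forward: A=3 T=8 G=3 C=3 → Tm = 2·11 + 4·6 = 46°C.
Reverse: A=4 T=6 G=3 C=4 → Tm = 2·10 + 4·7 = 48°C.
|ΔTm| = |46 − 48| = 2°C, ≤ 5°C.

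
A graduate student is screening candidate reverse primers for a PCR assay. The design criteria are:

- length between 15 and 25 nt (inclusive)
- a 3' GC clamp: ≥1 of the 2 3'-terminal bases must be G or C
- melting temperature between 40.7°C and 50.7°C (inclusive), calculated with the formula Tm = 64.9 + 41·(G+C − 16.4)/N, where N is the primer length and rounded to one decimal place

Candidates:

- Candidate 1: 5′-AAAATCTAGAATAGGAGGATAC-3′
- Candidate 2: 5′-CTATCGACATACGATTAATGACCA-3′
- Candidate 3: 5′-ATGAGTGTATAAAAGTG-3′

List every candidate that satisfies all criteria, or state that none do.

Candidate 1 only.

Candidate 1 (22 nt, A=11 T=4 G=5 C=2): length 22 ✓; 3' end AC has 1 G/C ✓; Tm = 64.9 + 41·(7 − 16.4)/22 = 47.4°C ✓ — passes.
Candidate 2 (24 nt, A=9 T=6 G=3 C=6): length 24 ✓; 3' end CA has 1 G/C ✓; Tm = 64.9 + 41·(9 − 16.4)/24 = 52.3°C, outside 40.7–50.7°C ✗ — fails.
Candidate 3 (17 nt, A=7 T=5 G=5 C=0): length 17 ✓; 3' end TG has 1 G/C ✓; Tm = 64.9 + 41·(5 − 16.4)/17 = 37.4°C, outside 40.7–50.7°C ✗ — fails.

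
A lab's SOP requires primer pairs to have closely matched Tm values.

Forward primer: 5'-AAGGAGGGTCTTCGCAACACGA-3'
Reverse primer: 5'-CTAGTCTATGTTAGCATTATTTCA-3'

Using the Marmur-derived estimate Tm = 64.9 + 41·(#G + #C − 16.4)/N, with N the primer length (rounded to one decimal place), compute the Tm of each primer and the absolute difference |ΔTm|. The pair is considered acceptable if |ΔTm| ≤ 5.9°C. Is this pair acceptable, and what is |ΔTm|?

Forward: G+C = 12, N = 22 → Tm = 64.9 + 41·(12 − 16.4)/22 = 56.7°C.
Reverse: G+C = 7, N = 24 → Tm = 64.9 + 41·(7 − 16.4)/24 = 48.8°C.
|ΔTm| = |56.7 − 48.8| = 7.9°C, > 5.9°C.

|ΔTm| = 7.9°C; the pair is not acceptable.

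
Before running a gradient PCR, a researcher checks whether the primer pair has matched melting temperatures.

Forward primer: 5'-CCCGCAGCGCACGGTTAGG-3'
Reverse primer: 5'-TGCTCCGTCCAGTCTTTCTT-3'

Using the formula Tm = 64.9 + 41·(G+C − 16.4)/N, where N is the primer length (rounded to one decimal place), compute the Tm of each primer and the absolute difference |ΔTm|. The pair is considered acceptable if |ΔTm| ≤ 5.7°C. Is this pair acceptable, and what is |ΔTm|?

|ΔTm| = 7.9°C; the pair is not acceptable.

Forward: G+C = 14, N = 19 → Tm = 64.9 + 41·(14 − 16.4)/19 = 59.7°C.
Reverse: G+C = 10, N = 20 → Tm = 64.9 + 41·(10 − 16.4)/20 = 51.8°C.
|ΔTm| = |59.7 − 51.8| = 7.9°C, > 5.7°C.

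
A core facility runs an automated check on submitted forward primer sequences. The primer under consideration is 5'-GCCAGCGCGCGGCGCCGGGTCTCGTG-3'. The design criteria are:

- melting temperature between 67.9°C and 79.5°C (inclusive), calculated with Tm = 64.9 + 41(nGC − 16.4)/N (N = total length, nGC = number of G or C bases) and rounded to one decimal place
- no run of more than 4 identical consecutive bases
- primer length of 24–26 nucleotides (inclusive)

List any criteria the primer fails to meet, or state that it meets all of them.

Meets all criteria.

Base counts: A=1, T=3, G=12, C=10 (length 26).
Tm: Tm = 64.9 + 41·(22 − 16.4)/26 = 73.7°C ✓
homopolymer run: longest run = 3 ✓
length: length 26 ✓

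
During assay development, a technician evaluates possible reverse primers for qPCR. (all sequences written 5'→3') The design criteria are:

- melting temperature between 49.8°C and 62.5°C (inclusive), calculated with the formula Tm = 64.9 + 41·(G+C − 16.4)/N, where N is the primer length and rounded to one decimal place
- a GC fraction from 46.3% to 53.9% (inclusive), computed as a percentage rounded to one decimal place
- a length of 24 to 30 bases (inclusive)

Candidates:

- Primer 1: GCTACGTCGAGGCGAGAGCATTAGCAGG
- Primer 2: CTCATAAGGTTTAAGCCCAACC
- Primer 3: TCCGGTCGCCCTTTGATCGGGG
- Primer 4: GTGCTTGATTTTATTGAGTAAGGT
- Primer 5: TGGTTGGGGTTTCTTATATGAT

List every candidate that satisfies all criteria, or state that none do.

None of the candidates satisfy all criteria.

Primer 1 (28 nt, A=7 T=4 G=11 C=6): Tm = 64.9 + 41·(17 − 16.4)/28 = 65.8°C, outside 49.8–62.5°C ✗; GC 17/28 = 60.7%, outside 46.3–53.9% ✗; length 28 ✓ — fails.
Primer 2 (22 nt, A=7 T=5 G=3 C=7): Tm = 64.9 + 41·(10 − 16.4)/22 = 53.0°C ✓; GC 10/22 = 45.5%, outside 46.3–53.9% ✗; length 22, outside 24–30 ✗ — fails.
Primer 3 (22 nt, A=1 T=6 G=8 C=7): Tm = 64.9 + 41·(15 − 16.4)/22 = 62.3°C ✓; GC 15/22 = 68.2%, outside 46.3–53.9% ✗; length 22, outside 24–30 ✗ — fails.
Primer 4 (24 nt, A=5 T=11 G=7 C=1): Tm = 64.9 + 41·(8 − 16.4)/24 = 50.6°C ✓; GC 8/24 = 33.3%, outside 46.3–53.9% ✗; length 24 ✓ — fails.
Primer 5 (22 nt, A=3 T=11 G=7 C=1): Tm = 64.9 + 41·(8 − 16.4)/22 = 49.2°C, outside 49.8–62.5°C ✗; GC 8/22 = 36.4%, outside 46.3–53.9% ✗; length 22, outside 24–30 ✗ — fails.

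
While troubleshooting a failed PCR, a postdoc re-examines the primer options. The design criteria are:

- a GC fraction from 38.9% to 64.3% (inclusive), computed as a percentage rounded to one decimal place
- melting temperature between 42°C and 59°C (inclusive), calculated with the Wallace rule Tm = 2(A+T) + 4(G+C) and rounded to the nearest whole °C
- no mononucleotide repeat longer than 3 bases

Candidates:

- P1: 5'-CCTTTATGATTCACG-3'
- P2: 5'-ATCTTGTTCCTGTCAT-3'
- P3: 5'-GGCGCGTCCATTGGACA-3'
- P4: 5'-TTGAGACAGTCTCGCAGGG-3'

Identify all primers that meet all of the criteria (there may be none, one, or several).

P1 only.

P1 (15 nt, A=3 T=6 G=2 C=4): GC 6/15 = 40.0% ✓; Tm = 2·9 + 4·6 = 42°C ✓; longest run = 3 ✓ — passes.
P2 (16 nt, A=2 T=8 G=2 C=4): GC 6/16 = 37.5%, outside 38.9–64.3% ✗; Tm = 2·10 + 4·6 = 44°C ✓; longest run = 2 ✓ — fails.
P3 (17 nt, A=3 T=3 G=6 C=5): GC 11/17 = 64.7%, outside 38.9–64.3% ✗; Tm = 2·6 + 4·11 = 56°C ✓; longest run = 2 ✓ — fails.
P4 (19 nt, A=4 T=4 G=7 C=4): GC 11/19 = 57.9% ✓; Tm = 2·8 + 4·11 = 60°C, outside 42–59°C ✗; longest run = 3 ✓ — fails.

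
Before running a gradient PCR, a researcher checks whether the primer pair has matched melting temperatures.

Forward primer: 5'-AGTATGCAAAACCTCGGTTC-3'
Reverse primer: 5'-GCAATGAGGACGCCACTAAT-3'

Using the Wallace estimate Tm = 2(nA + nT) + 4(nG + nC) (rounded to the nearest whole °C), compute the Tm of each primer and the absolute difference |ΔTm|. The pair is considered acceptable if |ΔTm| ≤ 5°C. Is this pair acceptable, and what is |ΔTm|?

Forward: A=6 T=5 G=4 C=5 → Tm = 2·11 + 4·9 = 58°C.
Reverse: A=7 T=3 G=5 C=5 → Tm = 2·10 + 4·10 = 60°C.
|ΔTm| = |58 − 60| = 2°C, ≤ 5°C.

|ΔTm| = 2°C; the pair is acceptable.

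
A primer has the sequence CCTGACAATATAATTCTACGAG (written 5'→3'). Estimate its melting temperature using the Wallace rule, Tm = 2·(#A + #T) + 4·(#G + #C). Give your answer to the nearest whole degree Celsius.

Base counts: A=8, T=6, G=3, C=5 (length 22).
Tm = 2·(8+6) + 4·(3+5) = 2·14 + 4·8 = 28 + 32 = 60°C.

60°C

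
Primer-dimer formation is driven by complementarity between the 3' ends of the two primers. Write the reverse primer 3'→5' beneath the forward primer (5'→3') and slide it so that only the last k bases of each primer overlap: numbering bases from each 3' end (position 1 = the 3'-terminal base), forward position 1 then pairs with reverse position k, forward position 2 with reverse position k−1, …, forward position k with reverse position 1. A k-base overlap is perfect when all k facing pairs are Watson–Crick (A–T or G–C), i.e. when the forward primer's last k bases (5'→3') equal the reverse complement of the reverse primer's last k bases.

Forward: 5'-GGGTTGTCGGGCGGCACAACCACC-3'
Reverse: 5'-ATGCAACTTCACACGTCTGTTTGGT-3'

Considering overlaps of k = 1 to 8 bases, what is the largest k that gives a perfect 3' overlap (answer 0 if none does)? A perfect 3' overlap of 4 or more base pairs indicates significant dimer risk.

Longest perfect overlap: 3 complementary base pairs; below the dimer-risk threshold (threshold 4).

Last 8 bases (5'→3') — forward …CAACCACC, reverse …TGTTTGGT.
Reverse complement of the reverse primer's last 8 bases: ACCAAACA; its first k bases are the reverse complement of the reverse primer's last k bases, so a perfect k-base overlap needs the forward primer's last k bases to equal them.
Comparing (forward last k vs required): k=1: C vs A ✗; k=2: CC vs AC ✗; k=3: ACC vs ACC ✓; k=4: CACC vs ACCA ✗; k=5: CCACC vs ACCAA ✗; k=6: ACCACC vs ACCAAA ✗; k=7: AACCACC vs ACCAAAC ✗; k=8: CAACCACC vs ACCAAACA ✗.
Only k = 3 is perfect, so the longest perfect 3' overlap is 3.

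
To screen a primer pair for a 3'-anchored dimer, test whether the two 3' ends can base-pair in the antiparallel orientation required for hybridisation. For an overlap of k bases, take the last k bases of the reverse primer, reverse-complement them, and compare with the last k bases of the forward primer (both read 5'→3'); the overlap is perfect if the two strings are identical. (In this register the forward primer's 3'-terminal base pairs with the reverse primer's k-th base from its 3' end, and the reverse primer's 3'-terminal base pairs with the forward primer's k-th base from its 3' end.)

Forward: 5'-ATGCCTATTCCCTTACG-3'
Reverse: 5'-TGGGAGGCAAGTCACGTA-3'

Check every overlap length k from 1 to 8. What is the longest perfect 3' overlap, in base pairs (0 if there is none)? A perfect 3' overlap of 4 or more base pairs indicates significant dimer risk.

Longest perfect overlap: 4 complementary base pairs; significant dimer risk (threshold 4).

Last 8 bases (5'→3') — forward …CCCTTACG, reverse …GTCACGTA.
Reverse complement of the reverse primer's last 8 bases: TACGTGAC; its first k bases are the reverse complement of the reverse primer's last k bases, so a perfect k-base overlap needs the forward primer's last k bases to equal them.
Comparing (forward last k vs required): k=1: G vs T ✗; k=2: CG vs TA ✗; k=3: ACG vs TAC ✗; k=4: TACG vs TACG ✓; k=5: TTACG vs TACGT ✗; k=6: CTTACG vs TACGTG ✗; k=7: CCTTACG vs TACGTGA ✗; k=8: CCCTTACG vs TACGTGAC ✗.
Only k = 4 is perfect, so the longest perfect 3' overlap is 4.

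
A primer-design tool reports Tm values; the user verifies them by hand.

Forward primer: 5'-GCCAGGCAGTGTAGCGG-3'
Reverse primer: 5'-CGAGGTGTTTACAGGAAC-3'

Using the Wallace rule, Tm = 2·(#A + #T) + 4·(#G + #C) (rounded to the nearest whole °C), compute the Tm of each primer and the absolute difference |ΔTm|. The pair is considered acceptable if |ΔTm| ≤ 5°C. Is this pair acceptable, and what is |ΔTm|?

Forward: A=3 T=2 G=8 C=4 → Tm = 2·5 + 4·12 = 58°C.
Reverse: A=5 T=4 G=6 C=3 → Tm = 2·9 + 4·9 = 54°C.
|ΔTm| = |58 − 54| = 4°C, ≤ 5°C.

|ΔTm| = 4°C; the pair is acceptable.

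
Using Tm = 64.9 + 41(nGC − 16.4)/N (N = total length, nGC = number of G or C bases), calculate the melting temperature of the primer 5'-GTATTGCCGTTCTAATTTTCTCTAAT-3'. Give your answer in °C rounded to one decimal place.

51.7°C

Base counts: A=5, T=13, G=3, C=5; G+C = 8, N = 26.
Tm = 64.9 + 41·(8 − 16.4)/26 = 64.9 + -344.40/26 = 51.7°C.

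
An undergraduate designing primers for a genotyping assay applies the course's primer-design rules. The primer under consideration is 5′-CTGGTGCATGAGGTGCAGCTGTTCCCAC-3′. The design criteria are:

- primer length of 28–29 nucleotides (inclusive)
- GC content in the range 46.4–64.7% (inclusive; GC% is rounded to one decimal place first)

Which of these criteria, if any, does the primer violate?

Meets all criteria.

Base counts: A=4, T=7, G=9, C=8 (length 28).
length: length 28 ✓
GC content: GC 17/28 = 60.7% ✓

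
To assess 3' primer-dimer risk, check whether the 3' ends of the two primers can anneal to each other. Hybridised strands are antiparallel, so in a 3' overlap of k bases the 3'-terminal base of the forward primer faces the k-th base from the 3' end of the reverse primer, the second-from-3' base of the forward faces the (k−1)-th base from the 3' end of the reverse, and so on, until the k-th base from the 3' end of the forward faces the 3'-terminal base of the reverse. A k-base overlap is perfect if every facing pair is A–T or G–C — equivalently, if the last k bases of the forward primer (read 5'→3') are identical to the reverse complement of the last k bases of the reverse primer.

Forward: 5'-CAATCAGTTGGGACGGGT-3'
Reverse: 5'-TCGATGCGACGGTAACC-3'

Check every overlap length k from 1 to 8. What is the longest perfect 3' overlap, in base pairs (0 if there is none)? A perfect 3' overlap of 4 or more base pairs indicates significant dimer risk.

Last 8 bases (5'→3') — forward …GGACGGGT, reverse …CGGTAACC.
Reverse complement of the reverse primer's last 8 bases: GGTTACCG; its first k bases are the reverse complement of the reverse primer's last k bases, so a perfect k-base overlap needs the forward primer's last k bases to equal them.
Comparing (forward last k vs required): k=1: T vs G ✗; k=2: GT vs GG ✗; k=3: GGT vs GGT ✓; k=4: GGGT vs GGTT ✗; k=5: CGGGT vs GGTTA ✗; k=6: ACGGGT vs GGTTAC ✗; k=7: GACGGGT vs GGTTACC ✗; k=8: GGACGGGT vs GGTTACCG ✗.
Only k = 3 is perfect, so the longest perfect 3' overlap is 3.

Longest perfect overlap: 3 complementary base pairs; below the dimer-risk threshold (threshold 4).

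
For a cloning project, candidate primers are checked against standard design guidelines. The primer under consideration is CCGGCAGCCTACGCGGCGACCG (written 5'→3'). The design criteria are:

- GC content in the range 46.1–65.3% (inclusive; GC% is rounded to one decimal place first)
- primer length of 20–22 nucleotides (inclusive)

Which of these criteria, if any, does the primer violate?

Base counts: A=3, T=1, G=8, C=10 (length 22).
GC content: GC 18/22 = 81.8%, outside 46.1–65.3% ✗
length: length 22 ✓

Fails: GC content.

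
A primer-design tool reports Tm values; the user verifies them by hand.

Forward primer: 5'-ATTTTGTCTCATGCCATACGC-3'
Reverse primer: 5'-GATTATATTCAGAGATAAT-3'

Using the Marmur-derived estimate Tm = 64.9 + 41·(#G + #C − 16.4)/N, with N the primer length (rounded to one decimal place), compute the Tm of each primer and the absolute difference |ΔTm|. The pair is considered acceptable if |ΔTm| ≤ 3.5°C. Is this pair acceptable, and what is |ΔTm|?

Forward: G+C = 9, N = 21 → Tm = 64.9 + 41·(9 − 16.4)/21 = 50.5°C.
Reverse: G+C = 4, N = 19 → Tm = 64.9 + 41·(4 − 16.4)/19 = 38.1°C.
|ΔTm| = |50.5 − 38.1| = 12.4°C, > 3.5°C.

|ΔTm| = 12.4°C; the pair is not acceptable.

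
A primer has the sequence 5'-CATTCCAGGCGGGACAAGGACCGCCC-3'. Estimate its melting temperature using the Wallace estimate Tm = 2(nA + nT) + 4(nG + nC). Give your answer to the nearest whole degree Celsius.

88°C

Base counts: A=6, T=2, G=8, C=10 (length 26).
Tm = 2·(6+2) + 4·(8+10) = 2·8 + 4·18 = 16 + 72 = 88°C.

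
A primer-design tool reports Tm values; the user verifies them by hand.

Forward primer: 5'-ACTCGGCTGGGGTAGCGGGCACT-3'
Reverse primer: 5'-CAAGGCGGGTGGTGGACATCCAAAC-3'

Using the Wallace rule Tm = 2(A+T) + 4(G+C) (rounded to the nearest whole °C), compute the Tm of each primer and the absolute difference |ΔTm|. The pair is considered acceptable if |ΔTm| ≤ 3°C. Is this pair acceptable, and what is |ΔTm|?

|ΔTm| = 2°C; the pair is acceptable.

Forward: A=3 T=4 G=10 C=6 → Tm = 2·7 + 4·16 = 78°C.
Reverse: A=7 T=3 G=9 C=6 → Tm = 2·10 + 4·15 = 80°C.
|ΔTm| = |78 − 80| = 2°C, ≤ 3°C.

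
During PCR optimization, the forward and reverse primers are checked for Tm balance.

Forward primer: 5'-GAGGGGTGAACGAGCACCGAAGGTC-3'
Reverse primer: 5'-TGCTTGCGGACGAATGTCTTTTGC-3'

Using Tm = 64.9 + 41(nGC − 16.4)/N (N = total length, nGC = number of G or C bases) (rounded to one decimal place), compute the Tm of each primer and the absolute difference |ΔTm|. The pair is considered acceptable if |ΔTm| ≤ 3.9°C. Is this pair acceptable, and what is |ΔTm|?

Forward: G+C = 16, N = 25 → Tm = 64.9 + 41·(16 − 16.4)/25 = 64.2°C.
Reverse: G+C = 12, N = 24 → Tm = 64.9 + 41·(12 − 16.4)/24 = 57.4°C.
|ΔTm| = |64.2 − 57.4| = 6.8°C, > 3.9°C.

|ΔTm| = 6.8°C; the pair is not acceptable.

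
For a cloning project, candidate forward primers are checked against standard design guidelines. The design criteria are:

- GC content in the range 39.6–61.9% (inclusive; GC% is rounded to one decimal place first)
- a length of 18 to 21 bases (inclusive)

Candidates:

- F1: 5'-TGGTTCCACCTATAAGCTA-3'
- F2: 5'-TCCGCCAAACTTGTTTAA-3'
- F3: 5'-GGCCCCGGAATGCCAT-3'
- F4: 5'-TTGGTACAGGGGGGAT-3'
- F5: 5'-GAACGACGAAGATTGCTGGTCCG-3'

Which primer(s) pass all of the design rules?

F1 only.

F1 (19 nt, A=5 T=6 G=3 C=5): GC 8/19 = 42.1% ✓; length 19 ✓ — passes.
F2 (18 nt, A=5 T=6 G=2 C=5): GC 7/18 = 38.9%, outside 39.6–61.9% ✗; length 18 ✓ — fails.
F3 (16 nt, A=3 T=2 G=5 C=6): GC 11/16 = 68.8%, outside 39.6–61.9% ✗; length 16, outside 18–21 ✗ — fails.
F4 (16 nt, A=3 T=4 G=8 C=1): GC 9/16 = 56.3% ✓; length 16, outside 18–21 ✗ — fails.
F5 (23 nt, A=6 T=4 G=8 C=5): GC 13/23 = 56.5% ✓; length 23, outside 18–21 ✗ — fails.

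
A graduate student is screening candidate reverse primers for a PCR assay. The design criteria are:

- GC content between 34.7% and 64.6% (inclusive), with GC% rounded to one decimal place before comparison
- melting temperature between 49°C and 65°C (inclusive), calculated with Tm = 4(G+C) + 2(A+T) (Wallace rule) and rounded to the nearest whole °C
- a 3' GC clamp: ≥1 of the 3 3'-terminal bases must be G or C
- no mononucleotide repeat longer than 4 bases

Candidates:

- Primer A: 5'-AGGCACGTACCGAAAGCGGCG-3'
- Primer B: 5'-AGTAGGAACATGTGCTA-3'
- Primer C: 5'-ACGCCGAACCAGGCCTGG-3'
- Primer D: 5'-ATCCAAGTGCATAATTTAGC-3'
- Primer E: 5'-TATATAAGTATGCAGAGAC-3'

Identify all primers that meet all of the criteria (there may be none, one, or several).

Primer A (21 nt, A=6 T=1 G=8 C=6): GC 14/21 = 66.7%, outside 34.7–64.6% ✗; Tm = 2·7 + 4·14 = 70°C, outside 49–65°C ✗; 3' end GCG has 3 G/C ✓; longest run = 3 ✓ — fails.
Primer B (17 nt, A=6 T=4 G=5 C=2): GC 7/17 = 41.2% ✓; Tm = 2·10 + 4·7 = 48°C, outside 49–65°C ✗; 3' end CTA has 1 G/C ✓; longest run = 2 ✓ — fails.
Primer C (18 nt, A=4 T=1 G=6 C=7): GC 13/18 = 72.2%, outside 34.7–64.6% ✗; Tm = 2·5 + 4·13 = 62°C ✓; 3' end TGG has 2 G/C ✓; longest run = 2 ✓ — fails.
Primer D (20 nt, A=7 T=6 G=3 C=4): GC 7/20 = 35.0% ✓; Tm = 2·13 + 4·7 = 54°C ✓; 3' end AGC has 2 G/C ✓; longest run = 3 ✓ — passes.
Primer E (19 nt, A=8 T=5 G=4 C=2): GC 6/19 = 31.6%, outside 34.7–64.6% ✗; Tm = 2·13 + 4·6 = 50°C ✓; 3' end GAC has 2 G/C ✓; longest run = 2 ✓ — fails.

Primer D only.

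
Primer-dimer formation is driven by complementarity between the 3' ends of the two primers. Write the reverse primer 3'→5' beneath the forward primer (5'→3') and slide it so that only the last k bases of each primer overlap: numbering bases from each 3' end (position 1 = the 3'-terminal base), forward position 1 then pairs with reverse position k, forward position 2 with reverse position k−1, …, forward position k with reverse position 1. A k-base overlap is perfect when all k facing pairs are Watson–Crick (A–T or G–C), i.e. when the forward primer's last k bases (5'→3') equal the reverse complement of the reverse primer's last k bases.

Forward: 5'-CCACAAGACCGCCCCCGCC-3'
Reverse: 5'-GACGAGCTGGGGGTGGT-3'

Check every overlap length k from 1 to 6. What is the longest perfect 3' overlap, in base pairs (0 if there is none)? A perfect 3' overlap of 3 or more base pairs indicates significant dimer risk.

Longest perfect overlap: 0 complementary base pairs; below the dimer-risk threshold (threshold 3).

Last 6 bases (5'→3') — forward …CCCGCC, reverse …GGTGGT.
Reverse complement of the reverse primer's last 6 bases: ACCACC; its first k bases are the reverse complement of the reverse primer's last k bases, so a perfect k-base overlap needs the forward primer's last k bases to equal them.
Comparing (forward last k vs required): k=1: C vs A ✗; k=2: CC vs AC ✗; k=3: GCC vs ACC ✗; k=4: CGCC vs ACCA ✗; k=5: CCGCC vs ACCAC ✗; k=6: CCCGCC vs ACCACC ✗.
No overlap length from 1 to 6 is perfect, so the longest perfect 3' overlap is 0.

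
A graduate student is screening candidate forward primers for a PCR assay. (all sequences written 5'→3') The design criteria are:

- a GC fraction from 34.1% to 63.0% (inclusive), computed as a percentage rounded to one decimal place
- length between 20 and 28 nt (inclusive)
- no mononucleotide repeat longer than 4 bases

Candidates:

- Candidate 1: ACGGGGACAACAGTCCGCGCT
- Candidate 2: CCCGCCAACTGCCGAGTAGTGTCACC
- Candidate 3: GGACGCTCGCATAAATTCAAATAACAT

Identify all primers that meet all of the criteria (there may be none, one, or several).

Candidate 3 only.

Candidate 1 (21 nt, A=5 T=2 G=7 C=7): GC 14/21 = 66.7%, outside 34.1–63.0% ✗; length 21 ✓; longest run = 4 ✓ — fails.
Candidate 2 (26 nt, A=5 T=4 G=6 C=11): GC 17/26 = 65.4%, outside 34.1–63.0% ✗; length 26 ✓; longest run = 3 ✓ — fails.
Candidate 3 (27 nt, A=11 T=6 G=4 C=6): GC 10/27 = 37.0% ✓; length 27 ✓; longest run = 3 ✓ — passes.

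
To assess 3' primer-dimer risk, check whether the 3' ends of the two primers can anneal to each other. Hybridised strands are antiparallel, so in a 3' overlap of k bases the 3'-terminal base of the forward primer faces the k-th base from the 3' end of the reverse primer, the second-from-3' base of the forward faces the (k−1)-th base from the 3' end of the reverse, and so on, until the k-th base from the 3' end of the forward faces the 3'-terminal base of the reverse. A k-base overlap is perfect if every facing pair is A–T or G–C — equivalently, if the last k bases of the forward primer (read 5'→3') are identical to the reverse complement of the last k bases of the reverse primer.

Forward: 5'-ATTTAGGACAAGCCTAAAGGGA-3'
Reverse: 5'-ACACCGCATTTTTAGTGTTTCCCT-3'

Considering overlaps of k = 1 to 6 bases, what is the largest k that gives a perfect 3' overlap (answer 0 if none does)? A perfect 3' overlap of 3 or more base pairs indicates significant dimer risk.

Longest perfect overlap: 5 complementary base pairs; significant dimer risk (threshold 3).

Last 6 bases (5'→3') — forward …AAGGGA, reverse …TTCCCT.
Reverse complement of the reverse primer's last 6 bases: AGGGAA; its first k bases are the reverse complement of the reverse primer's last k bases, so a perfect k-base overlap needs the forward primer's last k bases to equal them.
Comparing (forward last k vs required): k=1: A vs A ✓; k=2: GA vs AG ✗; k=3: GGA vs AGG ✗; k=4: GGGA vs AGGG ✗; k=5: AGGGA vs AGGGA ✓; k=6: AAGGGA vs AGGGAA ✗.
Perfect overlaps at k = 1, 5; the largest is 5.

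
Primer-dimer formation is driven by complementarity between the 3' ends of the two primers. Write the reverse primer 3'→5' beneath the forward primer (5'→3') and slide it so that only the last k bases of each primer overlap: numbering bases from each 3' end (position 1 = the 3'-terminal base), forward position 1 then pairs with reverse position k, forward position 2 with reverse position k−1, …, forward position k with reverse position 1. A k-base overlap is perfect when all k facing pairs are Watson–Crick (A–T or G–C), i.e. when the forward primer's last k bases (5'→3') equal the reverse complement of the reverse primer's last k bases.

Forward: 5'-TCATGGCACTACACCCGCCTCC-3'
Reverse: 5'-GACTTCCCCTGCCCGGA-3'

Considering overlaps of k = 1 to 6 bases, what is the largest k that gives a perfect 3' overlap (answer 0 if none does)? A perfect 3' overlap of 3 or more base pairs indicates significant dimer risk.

Longest perfect overlap: 3 complementary base pairs; significant dimer risk (threshold 3).

Last 6 bases (5'→3') — forward …GCCTCC, reverse …CCCGGA.
Reverse complement of the reverse primer's last 6 bases: TCCGGG; its first k bases are the reverse complement of the reverse primer's last k bases, so a perfect k-base overlap needs the forward primer's last k bases to equal them.
Comparing (forward last k vs required): k=1: C vs T ✗; k=2: CC vs TC ✗; k=3: TCC vs TCC ✓; k=4: CTCC vs TCCG ✗; k=5: CCTCC vs TCCGG ✗; k=6: GCCTCC vs TCCGGG ✗.
Only k = 3 is perfect, so the longest perfect 3' overlap is 3.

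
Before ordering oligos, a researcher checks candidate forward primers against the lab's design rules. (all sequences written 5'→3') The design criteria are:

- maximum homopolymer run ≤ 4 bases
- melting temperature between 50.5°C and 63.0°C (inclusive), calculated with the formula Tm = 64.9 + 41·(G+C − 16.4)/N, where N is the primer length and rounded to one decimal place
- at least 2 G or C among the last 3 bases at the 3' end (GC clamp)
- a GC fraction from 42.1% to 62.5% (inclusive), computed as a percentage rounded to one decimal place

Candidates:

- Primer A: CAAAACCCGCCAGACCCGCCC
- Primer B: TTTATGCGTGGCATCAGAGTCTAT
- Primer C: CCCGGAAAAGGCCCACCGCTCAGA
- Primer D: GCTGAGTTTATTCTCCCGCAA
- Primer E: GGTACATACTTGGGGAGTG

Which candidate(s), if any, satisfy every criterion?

Primer A (21 nt, A=6 T=0 G=3 C=12): longest run = 4 ✓; Tm = 64.9 + 41·(15 − 16.4)/21 = 62.2°C ✓; 3' end CCC has 3 G/C ✓; GC 15/21 = 71.4%, outside 42.1–62.5% ✗ — fails.
Primer B (24 nt, A=5 T=9 G=6 C=4): longest run = 3 ✓; Tm = 64.9 + 41·(10 − 16.4)/24 = 54.0°C ✓; 3' end TAT has 0 G/C, need ≥2 ✗; GC 10/24 = 41.7%, outside 42.1–62.5% ✗ — fails.
Primer C (24 nt, A=7 T=1 G=6 C=10): longest run = 4 ✓; Tm = 64.9 + 41·(16 − 16.4)/24 = 64.2°C, outside 50.5–63.0°C ✗; 3' end AGA has 1 G/C, need ≥2 ✗; GC 16/24 = 66.7%, outside 42.1–62.5% ✗ — fails.
Primer D (21 nt, A=4 T=7 G=4 C=6): longest run = 3 ✓; Tm = 64.9 + 41·(10 − 16.4)/21 = 52.4°C ✓; 3' end CAA has 1 G/C, need ≥2 ✗; GC 10/21 = 47.6% ✓ — fails.
Primer E (19 nt, A=4 T=5 G=8 C=2): longest run = 4 ✓; Tm = 64.9 + 41·(10 − 16.4)/19 = 51.1°C ✓; 3' end GTG has 2 G/C ✓; GC 10/19 = 52.6% ✓ — passes.

Primer E only.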